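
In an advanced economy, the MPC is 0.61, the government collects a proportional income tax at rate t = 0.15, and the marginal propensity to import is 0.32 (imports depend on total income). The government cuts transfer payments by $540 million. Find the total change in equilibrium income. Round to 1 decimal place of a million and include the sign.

−$411.0 million

The transfer change shifts disposable income by −$540 million, so first-round consumption changes by c·ΔTR = 0.61 × (−$540 million) = −$329.4 million.
Expenditure multiplier = 1/(1 − c(1−t) + m) = 1/(1 − 0.61×0.85 + 0.32) = 1/0.8015 ≈ 1.248.
The transfer multiplier is c × k ≈ 0.761, so ΔY = k × (c·ΔTR) = (−$329.4 million) / 0.8015 ≈ −$411 million.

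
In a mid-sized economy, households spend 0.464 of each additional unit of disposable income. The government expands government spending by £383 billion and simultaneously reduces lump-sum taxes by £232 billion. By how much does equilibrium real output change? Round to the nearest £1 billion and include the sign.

Expenditure multiplier = 1/(1 − MPC) = 1/(1 − 0.464) = 1/0.536 ≈ 1.866.
ΔG contributes k·ΔG = (+£383 billion) / 0.536 ≈ +£714.6 billion.
ΔT of −£232 billion changes first-round spending by −c·ΔT = +£107.648 billion, contributing k·(−c·ΔT) = (+£107.648 billion) / 0.536 ≈ +£200.8 billion.
Net ΔY = k(ΔG − c·ΔT) = (+£490.648 billion) / 0.536 ≈ +£915 billion.

+£915 billion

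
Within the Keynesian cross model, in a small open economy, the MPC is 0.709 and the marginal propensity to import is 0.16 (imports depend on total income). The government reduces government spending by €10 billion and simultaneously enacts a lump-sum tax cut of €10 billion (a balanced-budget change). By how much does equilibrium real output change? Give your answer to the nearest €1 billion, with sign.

−€6 billion

Expenditure multiplier = 1/(1 − c + m) = 1/(1 − 0.709 + 0.16) = 1/0.451 ≈ 2.217.
ΔG contributes k·ΔG = (−€10 billion) / 0.451 ≈ −€22.2 billion.
ΔT of −€10 billion changes first-round spending by −c·ΔT = +€7.09 billion, contributing k·(−c·ΔT) = (+€7.09 billion) / 0.451 ≈ +€15.7 billion.
Net ΔY = k(ΔG − c·ΔT) = (−€2.91 billion) / 0.451 ≈ −€6 billion.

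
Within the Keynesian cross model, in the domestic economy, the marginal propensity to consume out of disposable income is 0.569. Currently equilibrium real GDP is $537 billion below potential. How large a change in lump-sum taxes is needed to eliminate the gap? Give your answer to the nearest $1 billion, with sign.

Spending multiplier = 1/(1 − MPC) = 1/(1 − 0.569) = 1/0.431 ≈ 2.32.
Tax multiplier = −c·k = −0.569/0.431 ≈ −1.32. Need ΔY = +$537 billion, so ΔT = ΔY/(−c·k) = −(+$537 billion) × 0.431 / 0.569 ≈ −$407 billion.
The government should cut lump-sum taxes by $407 billion.

−$407 billion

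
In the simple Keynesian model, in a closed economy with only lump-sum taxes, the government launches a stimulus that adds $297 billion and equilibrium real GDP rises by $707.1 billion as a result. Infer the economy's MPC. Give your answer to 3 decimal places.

0.580

Implied spending multiplier k = ΔY/ΔG = 707.1/297 ≈ 2.3808.
Since k = 1/(1 − MPC), MPC = 1 − 1/k = 1 − ΔG/ΔY = 1 − 297/707.1 ≈ 0.580.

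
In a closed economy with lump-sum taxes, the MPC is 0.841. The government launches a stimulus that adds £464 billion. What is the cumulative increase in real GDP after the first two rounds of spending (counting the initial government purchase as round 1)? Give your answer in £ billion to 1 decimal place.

Round 1 adds ΔG = £464 billion; each later round is MPC = 0.841 times the previous.
After 2 rounds: 464 + 390.224 = ΔG·(1 − c^2)/(1 − c) = 464 × (1 − 0.707281)/0.159 ≈ £854.2 billion.

£854.2 billion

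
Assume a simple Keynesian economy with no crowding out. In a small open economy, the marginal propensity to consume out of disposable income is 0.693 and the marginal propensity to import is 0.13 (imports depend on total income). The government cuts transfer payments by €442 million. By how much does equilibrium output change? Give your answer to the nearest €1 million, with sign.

−€701 million

The transfer change shifts disposable income by −€442 million, so first-round consumption changes by c·ΔTR = 0.693 × (−€442 million) = −€306.306 million.
Expenditure multiplier = 1/(1 − c + m) = 1/(1 − 0.693 + 0.13) = 1/0.437 ≈ 2.288.
The transfer multiplier is c × k ≈ 1.586, so ΔY = k × (c·ΔTR) = (−€306.306 million) / 0.437 ≈ −€701 million.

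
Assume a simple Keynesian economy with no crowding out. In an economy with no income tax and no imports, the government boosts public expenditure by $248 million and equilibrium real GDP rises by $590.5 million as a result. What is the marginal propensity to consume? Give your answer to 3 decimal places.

0.580

Implied spending multiplier k = ΔY/ΔG = 590.5/248 ≈ 2.381.
Since k = 1/(1 − MPC), MPC = 1 − 1/k = 1 − ΔG/ΔY = 1 − 248/590.5 ≈ 0.580.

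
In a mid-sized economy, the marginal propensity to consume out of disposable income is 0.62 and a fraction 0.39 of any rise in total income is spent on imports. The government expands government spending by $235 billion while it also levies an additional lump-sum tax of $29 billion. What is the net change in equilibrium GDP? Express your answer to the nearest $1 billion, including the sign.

Expenditure multiplier = 1/(1 − c + m) = 1/(1 − 0.62 + 0.39) = 1/0.77 ≈ 1.299.
ΔG contributes k·ΔG = (+$235 billion) / 0.77 ≈ +$305.2 billion.
ΔT of +$29 billion changes first-round spending by −c·ΔT = −$17.98 billion, contributing k·(−c·ΔT) = (−$17.98 billion) / 0.77 ≈ −$23.4 billion.
Net ΔY = k(ΔG − c·ΔT) = (+$217.02 billion) / 0.77 ≈ +$282 billion.

+$282 billion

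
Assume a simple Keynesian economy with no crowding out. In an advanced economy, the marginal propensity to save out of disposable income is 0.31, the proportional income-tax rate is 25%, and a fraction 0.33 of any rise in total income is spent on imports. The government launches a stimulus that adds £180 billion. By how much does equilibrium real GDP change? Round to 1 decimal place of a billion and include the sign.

+£221.5 billion

MPC = 1 − MPS = 1 − 0.31 = 0.69.
Spending multiplier = 1/(1 − c(1−t) + m) = 1/(1 − 0.69×0.75 + 0.33) = 1/0.8125 ≈ 1.231.
ΔY = k × ΔG = (+£180 billion) / 0.8125 ≈ +£221.5 billion.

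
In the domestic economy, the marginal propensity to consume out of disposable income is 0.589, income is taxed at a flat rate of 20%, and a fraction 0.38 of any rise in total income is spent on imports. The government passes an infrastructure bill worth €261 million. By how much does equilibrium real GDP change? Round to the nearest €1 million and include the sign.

+€287 million

Spending multiplier = 1/(1 − c(1−t) + m) = 1/(1 − 0.589×0.8 + 0.38) = 1/0.9088 ≈ 1.1.
ΔY = k × ΔG = (+€261 million) / 0.9088 ≈ +€287 million.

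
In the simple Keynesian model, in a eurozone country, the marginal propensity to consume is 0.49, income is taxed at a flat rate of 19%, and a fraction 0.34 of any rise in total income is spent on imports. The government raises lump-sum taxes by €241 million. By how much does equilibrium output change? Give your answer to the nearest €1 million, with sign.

−€125 million

A lump-sum tax change of +€241 million shifts disposable income by −€241 million; first-round consumption changes by −c × ΔT = −0.49 × (+€241 million) = −€118.09 million.
Expenditure multiplier = 1/(1 − c(1−t) + m) = 1/(1 − 0.49×0.81 + 0.34) = 1/0.9431 ≈ 1.06.
The tax multiplier is −c × k ≈ −0.52, so ΔY = k × (−c·ΔT) = (−€118.09 million) / 0.9431 ≈ −€125 million.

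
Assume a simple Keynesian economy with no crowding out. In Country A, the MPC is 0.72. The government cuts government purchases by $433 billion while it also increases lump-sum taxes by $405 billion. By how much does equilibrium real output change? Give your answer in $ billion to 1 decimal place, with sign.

−$2,587.9 billion

Expenditure multiplier = 1/(1 − MPC) = 1/(1 − 0.72) = 1/0.28 ≈ 3.571.
ΔG contributes k·ΔG = (−$433 billion) / 0.28 ≈ −$1,546.4 billion.
ΔT of +$405 billion changes first-round spending by −c·ΔT = −$291.6 billion, contributing k·(−c·ΔT) = (−$291.6 billion) / 0.28 ≈ −$1,041.4 billion.
Net ΔY = k(ΔG − c·ΔT) = (−$724.6 billion) / 0.28 ≈ −$2,587.9 billion.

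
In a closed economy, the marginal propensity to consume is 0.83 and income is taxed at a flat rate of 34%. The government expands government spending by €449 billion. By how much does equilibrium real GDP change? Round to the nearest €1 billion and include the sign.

+€993 billion

Spending multiplier = 1/(1 − c(1−t)) = 1/(1 − 0.83×0.66) = 1/0.4522 ≈ 2.211.
ΔY = k × ΔG = (+€449 billion) / 0.4522 ≈ +€993 billion.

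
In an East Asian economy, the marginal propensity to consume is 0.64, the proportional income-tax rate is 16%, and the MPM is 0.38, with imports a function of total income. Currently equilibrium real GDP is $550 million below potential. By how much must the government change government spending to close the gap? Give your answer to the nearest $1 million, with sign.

+$463 million

Spending multiplier = 1/(1 − c(1−t) + m) = 1/(1 − 0.64×0.84 + 0.38) = 1/0.8424 ≈ 1.187.
Need ΔY = +$550 million, so ΔG = ΔY/k = (+$550 million) × 0.8424 ≈ +$463 million.
The government should increase government spending by $463 million.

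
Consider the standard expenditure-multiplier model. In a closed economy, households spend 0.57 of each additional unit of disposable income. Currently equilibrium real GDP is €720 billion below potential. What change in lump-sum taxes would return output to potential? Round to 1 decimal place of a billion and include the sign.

Spending multiplier = 1/(1 − MPC) = 1/(1 − 0.57) = 1/0.43 ≈ 2.326.
Tax multiplier = −c·k = −0.57/0.43 ≈ −1.326. Need ΔY = +€720 billion, so ΔT = ΔY/(−c·k) = −(+€720 billion) × 0.43 / 0.57 ≈ −€543.2 billion.
The government should cut lump-sum taxes by €543.2 billion.

−€543.2 billion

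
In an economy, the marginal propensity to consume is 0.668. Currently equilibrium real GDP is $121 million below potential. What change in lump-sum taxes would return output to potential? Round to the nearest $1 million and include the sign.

Spending multiplier = 1/(1 − MPC) = 1/(1 − 0.668) = 1/0.332 ≈ 3.012.
Tax multiplier = −c·k = −0.668/0.332 ≈ −2.012. Need ΔY = +$121 million, so ΔT = ΔY/(−c·k) = −(+$121 million) × 0.332 / 0.668 ≈ −$60 million.
The government should cut lump-sum taxes by $60 million.

−$60 million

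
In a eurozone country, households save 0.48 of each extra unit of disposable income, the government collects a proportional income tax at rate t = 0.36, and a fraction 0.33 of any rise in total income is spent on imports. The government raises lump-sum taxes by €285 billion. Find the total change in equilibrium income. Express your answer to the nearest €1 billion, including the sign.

−€149 billion

MPC = 1 − MPS = 1 − 0.48 = 0.52.
A lump-sum tax change of +€285 billion shifts disposable income by −€285 billion; first-round consumption changes by −c × ΔT = −0.52 × (+€285 billion) = −€148.2 billion.
Expenditure multiplier = 1/(1 − c(1−t) + m) = 1/(1 − 0.52×0.64 + 0.33) = 1/0.9972 ≈ 1.003.
The tax multiplier is −c × k ≈ −0.521, so ΔY = k × (−c·ΔT) = (−€148.2 billion) / 0.9972 ≈ −€149 billion.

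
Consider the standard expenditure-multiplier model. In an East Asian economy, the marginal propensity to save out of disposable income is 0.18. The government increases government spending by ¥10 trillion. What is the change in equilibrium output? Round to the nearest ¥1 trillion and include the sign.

+¥56 trillion

MPC = 1 − MPS = 1 − 0.18 = 0.82.
Government-spending multiplier = 1/(1 − MPC) = 1/(1 − 0.82) = 1/0.18 ≈ 5.556.
ΔY = k × ΔG = (+¥10 trillion) / 0.18 ≈ +¥56 trillion.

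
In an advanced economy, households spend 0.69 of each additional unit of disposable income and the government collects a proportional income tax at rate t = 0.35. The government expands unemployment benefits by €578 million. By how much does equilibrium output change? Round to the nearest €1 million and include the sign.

+€723 million

The transfer change shifts disposable income by +€578 million, so first-round consumption changes by c·ΔTR = 0.69 × (+€578 million) = +€398.82 million.
Expenditure multiplier = 1/(1 − c(1−t)) = 1/(1 − 0.69×0.65) = 1/0.5515 ≈ 1.813.
The transfer multiplier is c × k ≈ 1.251, so ΔY = k × (c·ΔTR) = (+€398.82 million) / 0.5515 ≈ +€723 million.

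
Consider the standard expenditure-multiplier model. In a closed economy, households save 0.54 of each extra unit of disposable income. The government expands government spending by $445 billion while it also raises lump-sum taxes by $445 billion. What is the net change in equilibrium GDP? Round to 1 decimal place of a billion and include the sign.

MPC = 1 − MPS = 1 − 0.54 = 0.46.
Expenditure multiplier = 1/(1 − MPC) = 1/(1 − 0.46) = 1/0.54 ≈ 1.852.
ΔG contributes k·ΔG = (+$445 billion) / 0.54 ≈ +$824.1 billion.
ΔT of +$445 billion changes first-round spending by −c·ΔT = −$204.7 billion, contributing k·(−c·ΔT) = (−$204.7 billion) / 0.54 ≈ −$379.1 billion.
With ΔG = ΔT and no other leakages, the balanced-budget multiplier is 1, so ΔY = ΔG = +$445 billion.

+$445.0 billion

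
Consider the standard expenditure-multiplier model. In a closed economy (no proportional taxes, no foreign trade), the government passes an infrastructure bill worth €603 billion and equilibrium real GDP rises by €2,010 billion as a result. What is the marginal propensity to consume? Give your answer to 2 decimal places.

Implied spending multiplier k = ΔY/ΔG = 2,010/603 ≈ 3.3333.
Since k = 1/(1 − MPC), MPC = 1 − 1/k = 1 − ΔG/ΔY = 1 − 603/2,010 = 0.70.

0.70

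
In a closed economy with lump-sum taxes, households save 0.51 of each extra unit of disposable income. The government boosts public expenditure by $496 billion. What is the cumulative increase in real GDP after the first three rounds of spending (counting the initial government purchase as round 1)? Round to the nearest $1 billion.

$858 billion

MPC = 1 − MPS = 1 − 0.51 = 0.49.
Round 1 adds ΔG = $496 billion; each later round is MPC = 0.49 times the previous.
After 3 rounds: 496 + 243.04 + 119.0896 = ΔG·(1 − c^3)/(1 − c) = 496 × (1 − 0.117649)/0.51 ≈ $858 billion.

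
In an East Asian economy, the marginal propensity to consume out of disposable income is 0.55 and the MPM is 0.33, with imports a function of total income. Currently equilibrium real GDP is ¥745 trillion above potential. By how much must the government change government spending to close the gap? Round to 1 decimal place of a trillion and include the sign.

−¥581.1 trillion

Spending multiplier = 1/(1 − c + m) = 1/(1 − 0.55 + 0.33) = 1/0.78 ≈ 1.282.
Need ΔY = −¥745 trillion, so ΔG = ΔY/k = (−¥745 trillion) × 0.78 = −¥581.1 trillion.
The government should cut government spending by ¥581.1 trillion.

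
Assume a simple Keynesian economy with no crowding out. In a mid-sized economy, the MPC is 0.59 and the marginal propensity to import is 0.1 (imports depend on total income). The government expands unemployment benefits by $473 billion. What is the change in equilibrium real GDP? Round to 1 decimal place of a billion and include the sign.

The transfer change shifts disposable income by +$473 billion, so first-round consumption changes by c·ΔTR = 0.59 × (+$473 billion) = +$279.07 billion.
Expenditure multiplier = 1/(1 − c + m) = 1/(1 − 0.59 + 0.1) = 1/0.51 ≈ 1.961.
The transfer multiplier is c × k ≈ 1.157, so ΔY = k × (c·ΔTR) = (+$279.07 billion) / 0.51 ≈ +$547.2 billion.

+$547.2 billion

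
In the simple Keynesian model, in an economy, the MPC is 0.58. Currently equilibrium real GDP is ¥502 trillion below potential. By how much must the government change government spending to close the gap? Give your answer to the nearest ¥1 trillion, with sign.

Spending multiplier = 1/(1 − MPC) = 1/(1 − 0.58) = 1/0.42 ≈ 2.381.
Need ΔY = +¥502 trillion, so ΔG = ΔY/k = (+¥502 trillion) × 0.42 ≈ +¥211 trillion.
The government should increase government spending by ¥211 trillion.

+¥211 trillion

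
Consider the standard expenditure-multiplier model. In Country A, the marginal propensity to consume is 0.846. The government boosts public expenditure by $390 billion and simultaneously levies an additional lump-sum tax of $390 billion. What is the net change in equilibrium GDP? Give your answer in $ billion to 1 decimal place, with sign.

+$390.0 billion

Expenditure multiplier = 1/(1 − MPC) = 1/(1 − 0.846) = 1/0.154 ≈ 6.494.
ΔG contributes k·ΔG = (+$390 billion) / 0.154 ≈ +$2,532.5 billion.
ΔT of +$390 billion changes first-round spending by −c·ΔT = −$329.94 billion, contributing k·(−c·ΔT) = (−$329.94 billion) / 0.154 ≈ −$2,142.5 billion.
With ΔG = ΔT and no other leakages, the balanced-budget multiplier is 1, so ΔY = ΔG = +$390 billion.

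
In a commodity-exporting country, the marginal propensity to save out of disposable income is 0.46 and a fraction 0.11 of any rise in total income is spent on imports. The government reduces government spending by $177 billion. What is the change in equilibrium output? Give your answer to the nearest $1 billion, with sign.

MPC = 1 − MPS = 1 − 0.46 = 0.54.
Government-spending multiplier = 1/(1 − c + m) = 1/(1 − 0.54 + 0.11) = 1/0.57 ≈ 1.754.
ΔY = k × ΔG = (−$177 billion) / 0.57 ≈ −$311 billion.

−$311 billion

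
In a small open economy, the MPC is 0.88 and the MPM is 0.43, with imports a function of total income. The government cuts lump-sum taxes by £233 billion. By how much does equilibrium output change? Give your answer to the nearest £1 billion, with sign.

+£373 billion

A lump-sum tax change of −£233 billion shifts disposable income by +£233 billion; first-round consumption changes by −c × ΔT = −0.88 × (−£233 billion) = +£205.04 billion.
Expenditure multiplier = 1/(1 − c + m) = 1/(1 − 0.88 + 0.43) = 1/0.55 ≈ 1.818.
The tax multiplier is −c × k = −1.6, so ΔY = k × (−c·ΔT) = (+£205.04 billion) / 0.55 ≈ +£373 billion.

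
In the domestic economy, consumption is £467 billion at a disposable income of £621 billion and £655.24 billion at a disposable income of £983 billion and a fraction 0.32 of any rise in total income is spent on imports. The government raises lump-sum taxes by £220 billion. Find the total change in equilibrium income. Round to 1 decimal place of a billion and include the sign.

−£143.0 billion

MPC = ΔC/ΔYd = (655.24 − 467)/(983 − 621) = 188.24/362 = 0.52.
A lump-sum tax change of +£220 billion shifts disposable income by −£220 billion; first-round consumption changes by −c × ΔT = −0.52 × (+£220 billion) = −£114.4 billion.
Expenditure multiplier = 1/(1 − c + m) = 1/(1 − 0.52 + 0.32) = 1/0.8 = 1.25.
The tax multiplier is −c × k = −0.65, so ΔY = k × (−c·ΔT) = (−£114.4 billion) / 0.8 = −£143 billion.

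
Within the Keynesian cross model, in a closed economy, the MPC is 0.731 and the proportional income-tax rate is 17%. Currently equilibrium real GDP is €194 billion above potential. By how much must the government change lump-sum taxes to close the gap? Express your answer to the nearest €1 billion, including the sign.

Spending multiplier = 1/(1 − c(1−t)) = 1/(1 − 0.731×0.83) = 1/0.39327 ≈ 2.543.
Tax multiplier = −c·k = −0.731/0.39327 ≈ −1.859. Need ΔY = −€194 billion, so ΔT = ΔY/(−c·k) = −(−€194 billion) × 0.39327 / 0.731 ≈ +€104 billion.
The government should raise lump-sum taxes by €104 billion.

+€104 billion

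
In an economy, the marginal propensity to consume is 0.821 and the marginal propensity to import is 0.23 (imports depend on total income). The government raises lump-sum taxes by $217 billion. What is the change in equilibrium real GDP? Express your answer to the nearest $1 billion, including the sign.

−$436 billion

A lump-sum tax change of +$217 billion shifts disposable income by −$217 billion; first-round consumption changes by −c × ΔT = −0.821 × (+$217 billion) = −$178.157 billion.
Expenditure multiplier = 1/(1 − c + m) = 1/(1 − 0.821 + 0.23) = 1/0.409 ≈ 2.445.
The tax multiplier is −c × k ≈ −2.007, so ΔY = k × (−c·ΔT) = (−$178.157 billion) / 0.409 ≈ −$436 billion.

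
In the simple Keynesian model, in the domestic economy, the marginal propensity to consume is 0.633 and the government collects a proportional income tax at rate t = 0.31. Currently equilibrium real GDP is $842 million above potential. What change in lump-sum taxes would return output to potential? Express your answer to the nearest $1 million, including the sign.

Spending multiplier = 1/(1 − c(1−t)) = 1/(1 − 0.633×0.69) = 1/0.56323 ≈ 1.775.
Tax multiplier = −c·k = −0.633/0.56323 ≈ −1.124. Need ΔY = −$842 million, so ΔT = ΔY/(−c·k) = −(−$842 million) × 0.56323 / 0.633 ≈ +$749 million.
The government should raise lump-sum taxes by $749 million.

+$749 million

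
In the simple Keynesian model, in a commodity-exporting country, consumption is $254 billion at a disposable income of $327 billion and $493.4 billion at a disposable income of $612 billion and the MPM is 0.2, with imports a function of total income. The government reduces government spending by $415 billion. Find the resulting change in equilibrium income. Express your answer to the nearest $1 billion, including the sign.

−$1,153 billion

MPC = ΔC/ΔYd = (493.4 − 254)/(612 − 327) = 239.4/285 = 0.84.
Spending multiplier = 1/(1 − c + m) = 1/(1 − 0.84 + 0.2) = 1/0.36 ≈ 2.778.
ΔY = k × ΔG = (−$415 billion) / 0.36 ≈ −$1,153 billion.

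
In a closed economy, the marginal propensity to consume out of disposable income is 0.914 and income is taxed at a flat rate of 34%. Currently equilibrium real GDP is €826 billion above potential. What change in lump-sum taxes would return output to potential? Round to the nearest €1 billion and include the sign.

+€359 billion

Spending multiplier = 1/(1 − c(1−t)) = 1/(1 − 0.914×0.66) = 1/0.39676 ≈ 2.52.
Tax multiplier = −c·k = −0.914/0.39676 ≈ −2.304. Need ΔY = −€826 billion, so ΔT = ΔY/(−c·k) = −(−€826 billion) × 0.39676 / 0.914 ≈ +€359 billion.
The government should raise lump-sum taxes by €359 billion.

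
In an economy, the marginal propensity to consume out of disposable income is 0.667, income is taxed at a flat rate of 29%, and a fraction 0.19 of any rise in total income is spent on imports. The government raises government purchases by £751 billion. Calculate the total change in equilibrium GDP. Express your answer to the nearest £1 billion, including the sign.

Government-spending multiplier = 1/(1 − c(1−t) + m) = 1/(1 − 0.667×0.71 + 0.19) = 1/0.71643 ≈ 1.396.
ΔY = k × ΔG = (+£751 billion) / 0.71643 ≈ +£1,048 billion.

+£1,048 billion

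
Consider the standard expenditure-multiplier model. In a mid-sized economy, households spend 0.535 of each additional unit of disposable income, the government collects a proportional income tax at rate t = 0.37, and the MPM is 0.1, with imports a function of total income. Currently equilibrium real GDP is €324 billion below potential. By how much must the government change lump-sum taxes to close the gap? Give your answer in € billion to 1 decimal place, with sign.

Spending multiplier = 1/(1 − c(1−t) + m) = 1/(1 − 0.535×0.63 + 0.1) = 1/0.76295 ≈ 1.311.
Tax multiplier = −c·k = −0.535/0.76295 ≈ −0.701. Need ΔY = +€324 billion, so ΔT = ΔY/(−c·k) = −(+€324 billion) × 0.76295 / 0.535 ≈ −€462 billion.
The government should cut lump-sum taxes by €462 billion.

−€462.0 billion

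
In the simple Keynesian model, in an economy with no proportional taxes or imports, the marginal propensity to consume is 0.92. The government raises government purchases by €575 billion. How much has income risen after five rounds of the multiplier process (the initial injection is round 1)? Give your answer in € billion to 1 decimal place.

Round 1 adds ΔG = €575 billion; each later round is MPC = 0.92 times the previous.
After 5 rounds: 575 + 529 + 486.68 + 447.7456 + 411.925952 = ΔG·(1 − c^5)/(1 − c) = 575 × (1 − 0.6590815232)/0.08 ≈ €2,450.4 billion.

€2,450.4 billion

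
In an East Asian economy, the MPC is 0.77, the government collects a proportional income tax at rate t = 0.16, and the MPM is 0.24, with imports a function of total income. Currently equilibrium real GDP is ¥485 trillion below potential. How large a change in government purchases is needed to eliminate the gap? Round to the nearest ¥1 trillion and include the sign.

Spending multiplier = 1/(1 − c(1−t) + m) = 1/(1 − 0.77×0.84 + 0.24) = 1/0.5932 ≈ 1.686.
Need ΔY = +¥485 trillion, so ΔG = ΔY/k = (+¥485 trillion) × 0.5932 ≈ +¥288 trillion.
The government should increase government purchases by ¥288 trillion.

+¥288 trillion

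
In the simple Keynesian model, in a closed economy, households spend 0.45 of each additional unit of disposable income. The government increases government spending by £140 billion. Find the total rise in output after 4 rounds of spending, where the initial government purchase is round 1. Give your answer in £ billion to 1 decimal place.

£244.1 billion

Round 1 adds ΔG = £140 billion; each later round is MPC = 0.45 times the previous.
After 4 rounds: 140 + 63 + 28.35 + 12.7575 = ΔG·(1 − c^4)/(1 − c) = 140 × (1 − 0.04100625)/0.55 ≈ £244.1 billion.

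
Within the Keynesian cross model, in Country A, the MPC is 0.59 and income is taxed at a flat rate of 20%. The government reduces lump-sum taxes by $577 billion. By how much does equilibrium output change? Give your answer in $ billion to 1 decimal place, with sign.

A lump-sum tax change of −$577 billion shifts disposable income by +$577 billion; first-round consumption changes by −c × ΔT = −0.59 × (−$577 billion) = +$340.43 billion.
Expenditure multiplier = 1/(1 − c(1−t)) = 1/(1 − 0.59×0.8) = 1/0.528 ≈ 1.894.
The tax multiplier is −c × k ≈ −1.117, so ΔY = k × (−c·ΔT) = (+$340.43 billion) / 0.528 ≈ +$644.8 billion.

+$644.8 billion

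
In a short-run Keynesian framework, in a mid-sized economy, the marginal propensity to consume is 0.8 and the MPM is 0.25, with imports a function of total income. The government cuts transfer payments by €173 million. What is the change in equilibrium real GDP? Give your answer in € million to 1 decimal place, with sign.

The transfer change shifts disposable income by −€173 million, so first-round consumption changes by c·ΔTR = 0.8 × (−€173 million) = −€138.4 million.
Expenditure multiplier = 1/(1 − c + m) = 1/(1 − 0.8 + 0.25) = 1/0.45 ≈ 2.222.
The transfer multiplier is c × k ≈ 1.778, so ΔY = k × (c·ΔTR) = (−€138.4 million) / 0.45 ≈ −€307.6 million.

−€307.6 million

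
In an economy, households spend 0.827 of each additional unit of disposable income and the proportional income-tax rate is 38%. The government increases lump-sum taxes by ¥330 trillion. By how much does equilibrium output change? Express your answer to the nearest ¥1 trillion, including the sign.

−¥560 trillion

A lump-sum tax change of +¥330 trillion shifts disposable income by −¥330 trillion; first-round consumption changes by −c × ΔT = −0.827 × (+¥330 trillion) = −¥272.91 trillion.
Expenditure multiplier = 1/(1 − c(1−t)) = 1/(1 − 0.827×0.62) = 1/0.48726 ≈ 2.052.
The tax multiplier is −c × k ≈ −1.697, so ΔY = k × (−c·ΔT) = (−¥272.91 trillion) / 0.48726 ≈ −¥560 trillion.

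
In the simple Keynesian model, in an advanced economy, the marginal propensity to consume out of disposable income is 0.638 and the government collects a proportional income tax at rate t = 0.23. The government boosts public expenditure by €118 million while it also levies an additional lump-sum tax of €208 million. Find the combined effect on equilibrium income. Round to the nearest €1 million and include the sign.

−€29 million

Expenditure multiplier = 1/(1 − c(1−t)) = 1/(1 − 0.638×0.77) = 1/0.50874 ≈ 1.966.
ΔG contributes k·ΔG = (+€118 million) / 0.50874 ≈ +€231.9 million.
ΔT of +€208 million changes first-round spending by −c·ΔT = −€132.704 million, contributing k·(−c·ΔT) = (−€132.704 million) / 0.50874 ≈ −€260.8 million.
Net ΔY = k(ΔG − c·ΔT) = (−€14.704 million) / 0.50874 ≈ −€29 million.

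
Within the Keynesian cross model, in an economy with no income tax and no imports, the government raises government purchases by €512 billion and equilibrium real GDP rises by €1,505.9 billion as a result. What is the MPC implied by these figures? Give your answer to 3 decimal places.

0.660

Implied spending multiplier k = ΔY/ΔG = 1,505.9/512 ≈ 2.9412.
Since k = 1/(1 − MPC), MPC = 1 − 1/k = 1 − ΔG/ΔY = 1 − 512/1,505.9 ≈ 0.660.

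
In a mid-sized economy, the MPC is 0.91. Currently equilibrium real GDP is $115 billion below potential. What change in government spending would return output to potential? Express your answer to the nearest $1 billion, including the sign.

+$10 billion

Spending multiplier = 1/(1 − MPC) = 1/(1 − 0.91) = 1/0.09 ≈ 11.111.
Need ΔY = +$115 billion, so ΔG = ΔY/k = (+$115 billion) × 0.09 ≈ +$10 billion.
The government should increase government spending by $10 billion.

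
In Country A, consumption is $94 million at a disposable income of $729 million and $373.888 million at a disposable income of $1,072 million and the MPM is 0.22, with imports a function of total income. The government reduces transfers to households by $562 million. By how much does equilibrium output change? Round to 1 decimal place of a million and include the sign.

MPC = ΔC/ΔYd = (373.888 − 94)/(1,072 − 729) = 279.888/343 = 0.816.
The transfer change shifts disposable income by −$562 million, so first-round consumption changes by c·ΔTR = 0.816 × (−$562 million) = −$458.592 million.
Expenditure multiplier = 1/(1 − c + m) = 1/(1 − 0.816 + 0.22) = 1/0.404 ≈ 2.475.
The transfer multiplier is c × k ≈ 2.02, so ΔY = k × (c·ΔTR) = (−$458.592 million) / 0.404 ≈ −$1,135.1 million.

−$1,135.1 million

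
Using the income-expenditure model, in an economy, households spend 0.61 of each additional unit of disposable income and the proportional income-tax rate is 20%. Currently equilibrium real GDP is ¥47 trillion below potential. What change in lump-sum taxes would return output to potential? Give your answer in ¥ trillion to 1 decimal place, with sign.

Spending multiplier = 1/(1 − c(1−t)) = 1/(1 − 0.61×0.8) = 1/0.512 ≈ 1.953.
Tax multiplier = −c·k = −0.61/0.512 ≈ −1.191. Need ΔY = +¥47 trillion, so ΔT = ΔY/(−c·k) = −(+¥47 trillion) × 0.512 / 0.61 ≈ −¥39.4 trillion.
The government should cut lump-sum taxes by ¥39.4 trillion.

−¥39.4 trillion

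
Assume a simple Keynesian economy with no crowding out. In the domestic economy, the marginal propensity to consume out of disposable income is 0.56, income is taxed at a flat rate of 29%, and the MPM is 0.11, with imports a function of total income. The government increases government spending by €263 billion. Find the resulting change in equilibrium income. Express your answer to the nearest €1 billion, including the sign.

+€369 billion

Government-spending multiplier = 1/(1 − c(1−t) + m) = 1/(1 − 0.56×0.71 + 0.11) = 1/0.7124 ≈ 1.404.
ΔY = k × ΔG = (+€263 billion) / 0.7124 ≈ +€369 billion.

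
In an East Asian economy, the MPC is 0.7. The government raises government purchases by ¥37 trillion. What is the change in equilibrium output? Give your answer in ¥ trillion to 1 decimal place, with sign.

Spending multiplier = 1/(1 − MPC) = 1/(1 − 0.7) = 1/0.3 ≈ 3.333.
ΔY = k × ΔG = (+¥37 trillion) / 0.3 ≈ +¥123.3 trillion.

+¥123.3 trillion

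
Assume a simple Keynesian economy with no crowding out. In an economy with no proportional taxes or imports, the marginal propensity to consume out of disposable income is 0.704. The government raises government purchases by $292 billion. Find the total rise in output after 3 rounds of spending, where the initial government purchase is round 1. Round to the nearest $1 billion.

Round 1 adds ΔG = $292 billion; each later round is MPC = 0.704 times the previous.
After 3 rounds: 292 + 205.568 + 144.719872 = ΔG·(1 − c^3)/(1 − c) = 292 × (1 − 0.348913664)/0.296 ≈ $642 billion.

$642 billion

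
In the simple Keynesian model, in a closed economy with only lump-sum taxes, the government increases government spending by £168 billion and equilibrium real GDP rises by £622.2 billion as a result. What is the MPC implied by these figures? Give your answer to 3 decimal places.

0.730

Implied spending multiplier k = ΔY/ΔG = 622.2/168 ≈ 3.7036.
Since k = 1/(1 − MPC), MPC = 1 − 1/k = 1 − ΔG/ΔY = 1 − 168/622.2 ≈ 0.730.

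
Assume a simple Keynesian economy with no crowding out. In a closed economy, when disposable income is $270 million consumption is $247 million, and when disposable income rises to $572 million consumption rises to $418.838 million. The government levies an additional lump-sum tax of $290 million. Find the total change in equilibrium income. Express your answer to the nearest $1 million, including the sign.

MPC = ΔC/ΔYd = (418.838 − 247)/(572 − 270) = 171.838/302 = 0.569.
A lump-sum tax change of +$290 million shifts disposable income by −$290 million; first-round consumption changes by −c × ΔT = −0.569 × (+$290 million) = −$165.01 million.
Expenditure multiplier = 1/(1 − MPC) = 1/(1 − 0.569) = 1/0.431 ≈ 2.32.
The tax multiplier is −c × k ≈ −1.32, so ΔY = k × (−c·ΔT) = (−$165.01 million) / 0.431 ≈ −$383 million.

−$383 million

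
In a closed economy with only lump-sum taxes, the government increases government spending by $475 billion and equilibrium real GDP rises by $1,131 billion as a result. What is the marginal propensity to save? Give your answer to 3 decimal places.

0.420

Implied spending multiplier k = ΔY/ΔG = 1,131/475 ≈ 2.3811.
Since k = 1/(1 − MPC), MPC = 1 − 1/k = 1 − ΔG/ΔY = 1 − 475/1,131 ≈ 0.580.
MPS = 1 − MPC = 0.420.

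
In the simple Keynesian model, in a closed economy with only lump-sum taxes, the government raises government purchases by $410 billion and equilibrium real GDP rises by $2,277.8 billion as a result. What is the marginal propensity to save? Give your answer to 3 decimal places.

0.180

Implied spending multiplier k = ΔY/ΔG = 2,277.8/410 ≈ 5.5556.
Since k = 1/(1 − MPC), MPC = 1 − 1/k = 1 − ΔG/ΔY = 1 − 410/2,277.8 ≈ 0.820.
MPS = 1 − MPC = 0.180.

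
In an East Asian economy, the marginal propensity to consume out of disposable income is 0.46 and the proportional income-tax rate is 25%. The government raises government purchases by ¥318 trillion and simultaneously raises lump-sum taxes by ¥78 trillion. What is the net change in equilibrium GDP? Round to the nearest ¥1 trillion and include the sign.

+¥431 trillion

Expenditure multiplier = 1/(1 − c(1−t)) = 1/(1 − 0.46×0.75) = 1/0.655 ≈ 1.527.
ΔG contributes k·ΔG = (+¥318 trillion) / 0.655 ≈ +¥485.5 trillion.
ΔT of +¥78 trillion changes first-round spending by −c·ΔT = −¥35.88 trillion, contributing k·(−c·ΔT) = (−¥35.88 trillion) / 0.655 ≈ −¥54.8 trillion.
Net ΔY = k(ΔG − c·ΔT) = (+¥282.12 trillion) / 0.655 ≈ +¥431 trillion.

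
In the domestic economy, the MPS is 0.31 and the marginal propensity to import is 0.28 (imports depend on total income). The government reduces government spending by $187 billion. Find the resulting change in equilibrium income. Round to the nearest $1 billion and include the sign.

−$317 billion

MPC = 1 − MPS = 1 − 0.31 = 0.69.
Spending multiplier = 1/(1 − c + m) = 1/(1 − 0.69 + 0.28) = 1/0.59 ≈ 1.695.
ΔY = k × ΔG = (−$187 billion) / 0.59 ≈ −$317 billion.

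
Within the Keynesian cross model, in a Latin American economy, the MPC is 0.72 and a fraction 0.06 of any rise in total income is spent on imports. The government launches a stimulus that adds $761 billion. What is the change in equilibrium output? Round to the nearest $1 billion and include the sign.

+$2,238 billion

Expenditure multiplier = 1/(1 − c + m) = 1/(1 − 0.72 + 0.06) = 1/0.34 ≈ 2.941.
ΔY = k × ΔG = (+$761 billion) / 0.34 ≈ +$2,238 billion.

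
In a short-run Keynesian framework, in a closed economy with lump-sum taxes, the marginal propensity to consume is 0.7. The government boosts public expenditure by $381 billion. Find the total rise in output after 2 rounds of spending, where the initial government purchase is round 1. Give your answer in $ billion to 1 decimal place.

Round 1 adds ΔG = $381 billion; each later round is MPC = 0.7 times the previous.
After 2 rounds: 381 + 266.7 = ΔG·(1 − c^2)/(1 − c) = 381 × (1 − 0.49)/0.3 = $647.7 billion.

$647.7 billion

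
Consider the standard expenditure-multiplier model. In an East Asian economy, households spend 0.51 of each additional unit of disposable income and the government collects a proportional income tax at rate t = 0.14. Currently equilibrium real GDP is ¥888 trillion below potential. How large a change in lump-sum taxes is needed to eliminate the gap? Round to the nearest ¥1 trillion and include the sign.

Spending multiplier = 1/(1 − c(1−t)) = 1/(1 − 0.51×0.86) = 1/0.5614 ≈ 1.781.
Tax multiplier = −c·k = −0.51/0.5614 ≈ −0.908. Need ΔY = +¥888 trillion, so ΔT = ΔY/(−c·k) = −(+¥888 trillion) × 0.5614 / 0.51 ≈ −¥977 trillion.
The government should cut lump-sum taxes by ¥977 trillion.

−¥977 trillion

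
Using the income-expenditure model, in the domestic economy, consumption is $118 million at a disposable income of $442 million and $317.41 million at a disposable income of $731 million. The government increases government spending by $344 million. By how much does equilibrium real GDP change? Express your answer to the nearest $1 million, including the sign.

MPC = ΔC/ΔYd = (317.41 − 118)/(731 − 442) = 199.41/289 = 0.69.
Expenditure multiplier = 1/(1 − MPC) = 1/(1 − 0.69) = 1/0.31 ≈ 3.226.
ΔY = k × ΔG = (+$344 million) / 0.31 ≈ +$1,110 million.

+$1,110 million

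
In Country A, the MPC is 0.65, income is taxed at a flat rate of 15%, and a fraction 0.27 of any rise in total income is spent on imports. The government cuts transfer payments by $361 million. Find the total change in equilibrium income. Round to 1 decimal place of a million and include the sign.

−$327.0 million

The transfer change shifts disposable income by −$361 million, so first-round consumption changes by c·ΔTR = 0.65 × (−$361 million) = −$234.65 million.
Expenditure multiplier = 1/(1 − c(1−t) + m) = 1/(1 − 0.65×0.85 + 0.27) = 1/0.7175 ≈ 1.394.
The transfer multiplier is c × k ≈ 0.906, so ΔY = k × (c·ΔTR) = (−$234.65 million) / 0.7175 ≈ −$327 million.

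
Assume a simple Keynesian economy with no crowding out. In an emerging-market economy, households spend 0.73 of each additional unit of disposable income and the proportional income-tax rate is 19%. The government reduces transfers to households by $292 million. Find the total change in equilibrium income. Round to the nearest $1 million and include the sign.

The transfer change shifts disposable income by −$292 million, so first-round consumption changes by c·ΔTR = 0.73 × (−$292 million) = −$213.16 million.
Expenditure multiplier = 1/(1 − c(1−t)) = 1/(1 − 0.73×0.81) = 1/0.4087 ≈ 2.447.
The transfer multiplier is c × k ≈ 1.786, so ΔY = k × (c·ΔTR) = (−$213.16 million) / 0.4087 ≈ −$522 million.

−$522 million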